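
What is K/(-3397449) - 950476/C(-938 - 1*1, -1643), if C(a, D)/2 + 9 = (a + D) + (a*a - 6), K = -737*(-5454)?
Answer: -78004877879/45254226586 ≈ -1.7237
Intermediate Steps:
K = 4019598
C(a, D) = -30 + 2*D + 2*a + 2*a² (C(a, D) = -18 + 2*((a + D) + (a*a - 6)) = -18 + 2*((D + a) + (a² - 6)) = -18 + 2*((D + a) + (-6 + a²)) = -18 + 2*(-6 + D + a + a²) = -18 + (-12 + 2*D + 2*a + 2*a²) = -30 + 2*D + 2*a + 2*a²)
K/(-3397449) - 950476/C(-938 - 1*1, -1643) = 4019598/(-3397449) - 950476/(-30 + 2*(-1643) + 2*(-938 - 1*1) + 2*(-938 - 1*1)²) = 4019598*(-1/3397449) - 950476/(-30 - 3286 + 2*(-938 - 1) + 2*(-938 - 1)²) = -121806/102953 - 950476/(-30 - 3286 + 2*(-939) + 2*(-939)²) = -121806/102953 - 950476/(-30 - 3286 - 1878 + 2*881721) = -121806/102953 - 950476/(-30 - 3286 - 1878 + 1763442) = -121806/102953 - 950476/1758248 = -121806/102953 - 950476*1/1758248 = -121806/102953 - 237619/439562 = -78004877879/45254226586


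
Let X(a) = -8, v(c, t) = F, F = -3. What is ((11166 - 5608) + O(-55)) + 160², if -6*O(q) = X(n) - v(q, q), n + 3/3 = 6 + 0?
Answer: 186953/6 ≈ 31159.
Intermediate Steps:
n = 5 (n = -1 + (6 + 0) = -1 + 6 = 5)
v(c, t) = -3
O(q) = ⅚ (O(q) = -(-8 - 1*(-3))/6 = -(-8 + 3)/6 = -⅙*(-5) = ⅚)
((11166 - 5608) + O(-55)) + 160² = ((11166 - 5608) + ⅚) + 160² = (5558 + ⅚) + 25600 = 33353/6 + 25600 = 186953/6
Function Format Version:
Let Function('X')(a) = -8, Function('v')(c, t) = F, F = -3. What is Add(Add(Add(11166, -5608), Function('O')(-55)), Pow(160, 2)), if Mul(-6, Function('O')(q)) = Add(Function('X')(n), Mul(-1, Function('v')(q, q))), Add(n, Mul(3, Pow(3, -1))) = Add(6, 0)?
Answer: Rational(186953, 6) ≈ 31159.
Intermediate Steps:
n = 5 (n = Add(-1, Add(6, 0)) = Add(-1, 6) = 5)
Function('v')(c, t) = -3
Function('O')(q) = Rational(5, 6) (Function('O')(q) = Mul(Rational(-1, 6), Add(-8, Mul(-1, -3))) = Mul(Rational(-1, 6), Add(-8, 3)) = Mul(Rational(-1, 6), -5) = Rational(5, 6))
Add(Add(Add(11166, -5608), Function('O')(-55)), Pow(160, 2)) = Add(Add(Add(11166, -5608), Rational(5, 6)), Pow(160, 2)) = Add(Add(5558, Rational(5, 6)), 25600) = Add(Rational(33353, 6), 25600) = Rational(186953, 6)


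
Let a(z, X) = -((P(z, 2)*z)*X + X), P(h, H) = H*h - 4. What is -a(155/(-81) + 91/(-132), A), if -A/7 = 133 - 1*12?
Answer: -1109781631/52488 ≈ -21144.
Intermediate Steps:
P(h, H) = -4 + H*h
A = -847 (A = -7*(133 - 1*12) = -7*(133 - 12) = -7*121 = -847)
a(z, X) = -X - X*z*(-4 + 2*z) (a(z, X) = -(((-4 + 2*z)*z)*X + X) = -((z*(-4 + 2*z))*X + X) = -(X*z*(-4 + 2*z) + X) = -(X + X*z*(-4 + 2*z)) = -X - X*z*(-4 + 2*z))
-a(155/(-81) + 91/(-132), A) = -(-1)*(-847)*(1 + 2*(155/(-81) + 91/(-132))*(-2 + (155/(-81) + 91/(-132)))) = -(-1)*(-847)*(1 + 2*(155*(-1/81) + 91*(-1/132))*(-2 + (155*(-1/81) + 91*(-1/132)))) = -(-1)*(-847)*(1 + 2*(-155/81 - 91/132)*(-2 + (-155/81 - 91/132))) = -(-1)*(-847)*(1 + 2*(-9277/3564)*(-2 - 9277/3564)) = -(-1)*(-847)*(1 + 2*(-9277/3564)*(-16405/3564)) = -(-1)*(-847)*(1 + 152189185/6351048) = -(-1)*(-847)*158540233/6351048 = -1*1109781631/52488 = -1109781631/52488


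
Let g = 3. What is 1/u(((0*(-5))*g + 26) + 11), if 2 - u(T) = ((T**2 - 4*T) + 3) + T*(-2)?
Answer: -1/1148 ≈ -0.00087108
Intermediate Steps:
u(T) = -1 - T**2 + 6*T (u(T) = 2 - (((T**2 - 4*T) + 3) + T*(-2)) = 2 - ((3 + T**2 - 4*T) - 2*T) = 2 - (3 + T**2 - 6*T) = 2 + (-3 - T**2 + 6*T) = -1 - T**2 + 6*T)
1/u(((0*(-5))*g + 26) + 11) = 1/(-1 - (((0*(-5))*3 + 26) + 11)**2 + 6*(((0*(-5))*3 + 26) + 11)) = 1/(-1 - ((0*3 + 26) + 11)**2 + 6*((0*3 + 26) + 11)) = 1/(-1 - ((0 + 26) + 11)**2 + 6*((0 + 26) + 11)) = 1/(-1 - (26 + 11)**2 + 6*(26 + 11)) = 1/(-1 - 1*37**2 + 6*37) = 1/(-1 - 1*1369 + 222) = 1/(-1 - 1369 + 222) = 1/(-1148) = -1/1148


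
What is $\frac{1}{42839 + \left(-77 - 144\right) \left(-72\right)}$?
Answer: $\frac{1}{58751} \approx 1.7021 \cdot 10^{-5}$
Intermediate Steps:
$\frac{1}{42839 + \left(-77 - 144\right) \left(-72\right)} = \frac{1}{42839 - -15912} = \frac{1}{42839 + 15912} = \frac{1}{58751}$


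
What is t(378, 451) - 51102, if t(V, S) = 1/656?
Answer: -33522911/656 ≈ -51102.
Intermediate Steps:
t(V, S) = 1/656
t(378, 451) - 51102 = 1/656 - 51102 = -33522911/656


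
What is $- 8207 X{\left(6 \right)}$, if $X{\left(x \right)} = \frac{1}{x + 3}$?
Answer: $- \frac{8207}{9} \approx -911.89$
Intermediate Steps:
$X{\left(x \right)} = \frac{1}{3 + x}$
$- 8207 X{\left(6 \right)} = - \frac{8207}{3 + 6} = - \frac{8207}{9}$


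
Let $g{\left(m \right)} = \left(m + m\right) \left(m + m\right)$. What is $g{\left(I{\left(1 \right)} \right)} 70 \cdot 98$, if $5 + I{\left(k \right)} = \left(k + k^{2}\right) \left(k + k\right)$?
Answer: $27440$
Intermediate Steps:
$I{\left(k \right)} = -5 + 2 k \left(k + k^{2}\right)$ ($I{\left(k \right)} = -5 + \left(k + k^{2}\right) \left(k + k\right) = -5 + \left(k + k^{2}\right) 2 k = -5 + 2 k \left(k + k^{2}\right)$)
$g{\left(m \right)} = 4 m^{2}$ ($g{\left(m \right)} = 2 m 2 m = 4 m^{2}$)
$g{\left(I{\left(1 \right)} \right)} 70 \cdot 98 = 4 \left(-5 + 2 \cdot 1^{2} + 2 \cdot 1^{3}\right)^{2} \cdot 70 \cdot 98 = 4 \left(-5 + 2 \cdot 1 + 2 \cdot 1\right)^{2} \cdot 70 \cdot 98 = 4 \left(-5 + 2 + 2\right)^{2} \cdot 70 \cdot 98 = 4 \left(-1\right)^{2} \cdot 70 \cdot 98 = 4 \cdot 1 \cdot 70 \cdot 98 = 4 \cdot 70 \cdot 98 = 280 \cdot 98 = 27440$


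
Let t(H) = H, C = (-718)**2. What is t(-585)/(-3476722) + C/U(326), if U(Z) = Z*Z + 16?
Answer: 448098953287/92386933706 ≈ 4.8502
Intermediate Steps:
U(Z) = 16 + Z**2 (U(Z) = Z**2 + 16 = 16 + Z**2)
C = 515524
t(-585)/(-3476722) + C/U(326) = -585/(-3476722) + 515524/(16 + 326**2) = -585*(-1/3476722) + 515524/(16 + 106276) = 585/3476722 + 515524/106292 = 585/3476722 + 515524*(1/106292) = 585/3476722 + 128881/26573 = 448098953287/92386933706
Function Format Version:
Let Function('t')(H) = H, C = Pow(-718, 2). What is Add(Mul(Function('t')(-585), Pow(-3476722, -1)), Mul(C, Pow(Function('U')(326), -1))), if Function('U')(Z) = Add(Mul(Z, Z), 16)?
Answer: Rational(448098953287, 92386933706) ≈ 4.8502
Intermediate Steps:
Function('U')(Z) = Add(16, Pow(Z, 2)) (Function('U')(Z) = Add(Pow(Z, 2), 16) = Add(16, Pow(Z, 2)))
C = 515524
Add(Mul(Function('t')(-585), Pow(-3476722, -1)), Mul(C, Pow(Function('U')(326), -1))) = Add(Mul(-585, Pow(-3476722, -1)), Mul(515524, Pow(Add(16, Pow(326, 2)), -1))) = Add(Mul(-585, Rational(-1, 3476722)), Mul(515524, Pow(Add(16, 106276), -1))) = Add(Rational(585, 3476722), Mul(515524, Pow(106292, -1))) = Add(Rational(585, 3476722), Mul(515524, Rational(1, 106292))) = Add(Rational(585, 3476722), Rational(128881, 26573)) = Rational(448098953287, 92386933706)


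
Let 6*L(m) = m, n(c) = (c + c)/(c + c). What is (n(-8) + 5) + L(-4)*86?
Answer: -154/3 ≈ -51.333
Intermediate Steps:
n(c) = 1 (n(c) = (2*c)/((2*c)) = (2*c)*(1/(2*c)) = 1)
L(m) = m/6
(n(-8) + 5) + L(-4)*86 = (1 + 5) + ((1/6)*(-4))*86 = 6 - 2/3*86 = 6 - 172/3 = -154/3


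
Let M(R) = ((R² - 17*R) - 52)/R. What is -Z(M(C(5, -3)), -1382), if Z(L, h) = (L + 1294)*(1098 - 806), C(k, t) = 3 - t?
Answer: -1116316/3 ≈ -3.7211e+5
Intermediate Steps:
M(R) = (-52 + R² - 17*R)/R
Z(L, h) = 377848 + 292*L (Z(L, h) = (1294 + L)*292 = 377848 + 292*L)
-Z(M(C(5, -3)), -1382) = -(377848 + 292*(-17 + (3 - 1*(-3)) - 52/(3 - 1*(-3)))) = -(377848 + 292*(-17 + (3 + 3) - 52/(3 + 3))) = -(377848 + 292*(-17 + 6 - 52/6)) = -(377848 + 292*(-17 + 6 - 52*⅙)) = -(377848 + 292*(-17 + 6 - 26/3)) = -(377848 + 292*(-59/3)) = -(377848 - 17228/3) = -1*1116316/3 = -1116316/3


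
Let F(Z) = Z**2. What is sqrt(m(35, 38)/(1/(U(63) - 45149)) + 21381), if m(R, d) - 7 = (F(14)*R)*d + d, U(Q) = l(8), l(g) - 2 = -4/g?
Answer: I*sqrt(47084242226)/2 ≈ 1.0849e+5*I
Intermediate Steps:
l(g) = 2 - 4/g
U(Q) = 3/2 (U(Q) = 2 - 4/8 = 2 - 4*1/8 = 2 - 1/2 = 3/2)
m(R, d) = 7 + d + 196*R*d (m(R, d) = 7 + ((14**2*R)*d + d) = 7 + ((196*R)*d + d) = 7 + (196*R*d + d) = 7 + (d + 196*R*d) = 7 + d + 196*R*d)
sqrt(m(35, 38)/(1/(U(63) - 45149)) + 21381) = sqrt((7 + 38 + 196*35*38)/(1/(3/2 - 45149)) + 21381) = sqrt((7 + 38 + 260680)/(1/(-90295/2)) + 21381) = sqrt(260725/(-2/90295) + 21381) = sqrt(260725*(-90295/2) + 21381) = sqrt(-23542163875/2 + 21381) = sqrt(-23542121113/2) = I*sqrt(47084242226)/2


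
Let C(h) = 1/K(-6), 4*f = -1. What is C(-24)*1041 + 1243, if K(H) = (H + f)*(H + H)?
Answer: 31422/25 ≈ 1256.9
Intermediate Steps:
f = -¼ (f = (¼)*(-1) = -¼ ≈ -0.25000)
K(H) = 2*H*(-¼ + H) (K(H) = (H - ¼)*(H + H) = (-¼ + H)*(2*H) = 2*H*(-¼ + H))
C(h) = 1/75 (C(h) = 1/((½)*(-6)*(-1 + 4*(-6))) = 1/((½)*(-6)*(-1 - 24)) = 1/((½)*(-6)*(-25)) = 1/75)
C(-24)*1041 + 1243 = (1/75)*1041 + 1243 = 347/25 + 1243 = 31422/25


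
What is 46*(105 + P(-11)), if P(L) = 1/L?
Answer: 53084/11 ≈ 4825.8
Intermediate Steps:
46*(105 + P(-11)) = 46*(105 + 1/(-11)) = 46*(105 - 1/11) = 46*(1154/11) = 53084/11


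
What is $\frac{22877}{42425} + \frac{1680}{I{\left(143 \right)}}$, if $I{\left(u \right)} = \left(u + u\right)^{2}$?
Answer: $\frac{485630273}{867548825} \approx 0.55977$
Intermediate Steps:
$I{\left(u \right)} = 4 u^{2}$ ($I{\left(u \right)} = \left(2 u\right)^{2} = 4 u^{2}$)
$\frac{22877}{42425} + \frac{1680}{I{\left(143 \right)}} = \frac{22877}{42425} + \frac{1680}{4 \cdot 143^{2}} = 22877 \cdot \frac{1}{42425} + \frac{1680}{4 \cdot 20449} = \frac{22877}{42425} + \frac{1680}{81796} = \frac{22877}{42425} + 1680 \cdot \frac{1}{81796} = \frac{22877}{42425} + \frac{420}{20449} = \frac{485630273}{867548825}$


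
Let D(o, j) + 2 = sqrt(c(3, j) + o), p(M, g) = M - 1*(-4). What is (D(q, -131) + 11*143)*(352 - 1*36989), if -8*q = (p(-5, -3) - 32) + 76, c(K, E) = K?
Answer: -57556727 - 36637*I*sqrt(38)/4 ≈ -5.7557e+7 - 56461.0*I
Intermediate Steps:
p(M, g) = 4 + M (p(M, g) = M + 4 = 4 + M)
q = -43/8 (q = -(((4 - 5) - 32) + 76)/8 = -((-1 - 32) + 76)/8 = -(-33 + 76)/8 = -1/8*43 = -43/8 ≈ -5.3750)
D(o, j) = -2 + sqrt(3 + o)
(D(q, -131) + 11*143)*(352 - 1*36989) = ((-2 + sqrt(3 - 43/8)) + 11*143)*(352 - 1*36989) = ((-2 + sqrt(-19/8)) + 1573)*(352 - 36989) = ((-2 + I*sqrt(38)/4) + 1573)*(-36637) = (1571 + I*sqrt(38)/4)*(-36637) = -57556727 - 36637*I*sqrt(38)/4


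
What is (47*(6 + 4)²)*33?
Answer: 155100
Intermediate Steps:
(47*(6 + 4)²)*33 = (47*10²)*33 = (47*100)*33 = 4700*33 = 155100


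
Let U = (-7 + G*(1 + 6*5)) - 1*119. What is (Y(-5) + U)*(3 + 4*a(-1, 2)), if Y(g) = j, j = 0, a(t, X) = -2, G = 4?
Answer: 10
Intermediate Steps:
Y(g) = 0
U = -2 (U = (-7 + 4*(1 + 6*5)) - 1*119 = (-7 + 4*(1 + 30)) - 119 = (-7 + 4*31) - 119 = (-7 + 124) - 119 = 117 - 119 = -2)
(Y(-5) + U)*(3 + 4*a(-1, 2)) = (0 - 2)*(3 + 4*(-2)) = -2*(3 - 8) = -2*(-5) = 10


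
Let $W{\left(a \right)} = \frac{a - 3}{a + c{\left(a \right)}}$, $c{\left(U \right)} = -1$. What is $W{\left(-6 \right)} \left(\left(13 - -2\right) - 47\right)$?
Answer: $- \frac{288}{7} \approx -41.143$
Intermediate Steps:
$W{\left(a \right)} = \frac{-3 + a}{-1 + a}$ ($W{\left(a \right)} = \frac{a - 3}{a - 1} = \frac{-3 + a}{-1 + a}$)
$W{\left(-6 \right)} \left(\left(13 - -2\right) - 47\right) = \frac{-3 - 6}{-1 - 6} \left(\left(13 - -2\right) - 47\right) = \frac{1}{-7} \left(-9\right) \left(\left(13 + 2\right) - 47\right) = \left(- \frac{1}{7}\right) \left(-9\right) \left(15 - 47\right) = \frac{9}{7} \left(-32\right) = - \frac{288}{7}$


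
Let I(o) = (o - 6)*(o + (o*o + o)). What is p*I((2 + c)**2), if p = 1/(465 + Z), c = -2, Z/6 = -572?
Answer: 0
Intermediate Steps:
Z = -3432 (Z = 6*(-572) = -3432)
p = -1/2967 (p = 1/(465 - 3432) = 1/(-2967) = -1/2967 ≈ -0.00033704)
I(o) = (-6 + o)*(o**2 + 2*o) (I(o) = (-6 + o)*(o + (o**2 + o)) = (-6 + o)*(o + (o + o**2)) = (-6 + o)*(o**2 + 2*o))
p*I((2 + c)**2) = -(2 - 2)**2*(-12 + ((2 - 2)**2)**2 - 4*(2 - 2)**2)/2967 = -0**2*(-12 + (0**2)**2 - 4*0**2)/2967 = -0*(-12 + 0**2 - 4*0) = -0*(-12 + 0 + 0) = -0*(-12) = -1/2967*0 = 0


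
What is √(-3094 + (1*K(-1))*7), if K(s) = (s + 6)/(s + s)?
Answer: 7*I*√254/2 ≈ 55.781*I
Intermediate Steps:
K(s) = (6 + s)/(2*s) (K(s) = (6 + s)/((2*s)) = (6 + s)*(1/(2*s)) = (6 + s)/(2*s))
√(-3094 + (1*K(-1))*7) = √(-3094 + (1*((½)*(6 - 1)/(-1)))*7) = √(-3094 + (1*((½)*(-1)*5))*7) = √(-3094 + (1*(-5/2))*7) = √(-3094 - 5/2*7) = √(-3094 - 35/2) = √(-6223/2) = 7*I*√254/2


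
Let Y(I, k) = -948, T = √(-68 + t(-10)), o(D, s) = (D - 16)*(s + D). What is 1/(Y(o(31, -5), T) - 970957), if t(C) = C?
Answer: -1/971905 ≈ -1.0289e-6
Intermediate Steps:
o(D, s) = (-16 + D)*(D + s)
T = I*√78 (T = √(-68 - 10) = √(-78) = I*√78 ≈ 8.8318*I)
1/(Y(o(31, -5), T) - 970957) = 1/(-948 - 970957) = 1/(-971905) = -1/971905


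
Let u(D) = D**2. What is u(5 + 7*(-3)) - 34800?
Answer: -34544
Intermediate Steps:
u(5 + 7*(-3)) - 34800 = (5 + 7*(-3))**2 - 34800 = (5 - 21)**2 - 34800 = (-16)**2 - 34800 = 256 - 34800 = -34544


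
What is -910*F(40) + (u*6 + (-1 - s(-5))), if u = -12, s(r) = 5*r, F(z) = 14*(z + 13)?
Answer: -675268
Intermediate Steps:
F(z) = 182 + 14*z (F(z) = 14*(13 + z) = 182 + 14*z)
-910*F(40) + (u*6 + (-1 - s(-5))) = -910*(182 + 14*40) + (-12*6 + (-1 - 5*(-5))) = -910*(182 + 560) + (-72 + (-1 - 1*(-25))) = -910*742 + (-72 + (-1 + 25)) = -675220 + (-72 + 24) = -675220 - 48 = -675268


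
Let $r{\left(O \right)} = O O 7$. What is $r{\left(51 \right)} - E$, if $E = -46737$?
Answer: $64944$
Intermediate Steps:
$r{\left(O \right)} = 7 O^{2}$ ($r{\left(O \right)} = O^{2} \cdot 7 = 7 O^{2}$)
$r{\left(51 \right)} - E = 7 \cdot 51^{2} - -46737 = 7 \cdot 2601 + 46737 = 18207 + 46737 = 64944$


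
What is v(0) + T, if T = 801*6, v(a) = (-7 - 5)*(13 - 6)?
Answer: 4722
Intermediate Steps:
v(a) = -84 (v(a) = -12*7 = -84)
T = 4806
v(0) + T = -84 + 4806 = 4722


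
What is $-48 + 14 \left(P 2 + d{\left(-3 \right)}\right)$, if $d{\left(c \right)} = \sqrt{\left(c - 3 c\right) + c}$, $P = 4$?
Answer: $64 + 14 \sqrt{3} \approx 88.249$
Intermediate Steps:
$d{\left(c \right)} = \sqrt{- c}$ ($d{\left(c \right)} = \sqrt{- 2 c + c} = \sqrt{- c}$)
$-48 + 14 \left(P 2 + d{\left(-3 \right)}\right) = -48 + 14 \left(4 \cdot 2 + \sqrt{\left(-1\right) \left(-3\right)}\right) = -48 + 14 \left(8 + \sqrt{3}\right) = -48 + \left(112 + 14 \sqrt{3}\right) = 64 + 14 \sqrt{3}$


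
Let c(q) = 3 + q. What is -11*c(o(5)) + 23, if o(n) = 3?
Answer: -43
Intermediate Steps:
-11*c(o(5)) + 23 = -11*(3 + 3) + 23 = -11*6 + 23 = -66 + 23 = -43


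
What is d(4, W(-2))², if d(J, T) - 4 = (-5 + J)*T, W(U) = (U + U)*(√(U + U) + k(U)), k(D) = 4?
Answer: 336 + 320*I ≈ 336.0 + 320.0*I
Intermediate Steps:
W(U) = 2*U*(4 + √2*√U) (W(U) = (U + U)*(√(U + U) + 4) = (2*U)*(√(2*U) + 4) = (2*U)*(√2*√U + 4) = (2*U)*(4 + √2*√U) = 2*U*(4 + √2*√U))
d(J, T) = 4 + T*(-5 + J) (d(J, T) = 4 + (-5 + J)*T = 4 + T*(-5 + J))
d(4, W(-2))² = (4 - 5*(8*(-2) + 2*√2*(-2)^(3/2)) + 4*(8*(-2) + 2*√2*(-2)^(3/2)))² = (4 - 5*(-16 + 2*√2*(-2*I*√2)) + 4*(-16 + 2*√2*(-2*I*√2)))² = (4 - 5*(-16 - 8*I) + 4*(-16 - 8*I))² = (4 + (80 + 40*I) + (-64 - 32*I))² = (20 + 8*I)²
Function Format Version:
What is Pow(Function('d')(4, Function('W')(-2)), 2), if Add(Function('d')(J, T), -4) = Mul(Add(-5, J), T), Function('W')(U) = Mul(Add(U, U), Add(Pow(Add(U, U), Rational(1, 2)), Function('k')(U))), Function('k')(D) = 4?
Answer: Add(336, Mul(320, I)) ≈ Add(336.00, Mul(320.00, I))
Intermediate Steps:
Function('W')(U) = Mul(2, U, Add(4, Mul(Pow(2, Rational(1, 2)), Pow(U, Rational(1, 2))))) (Function('W')(U) = Mul(Add(U, U), Add(Pow(Add(U, U), Rational(1, 2)), 4)) = Mul(Mul(2, U), Add(Pow(Mul(2, U), Rational(1, 2)), 4)) = Mul(Mul(2, U), Add(Mul(Pow(2, Rational(1, 2)), Pow(U, Rational(1, 2))), 4)) = Mul(Mul(2, U), Add(4, Mul(Pow(2, Rational(1, 2)), Pow(U, Rational(1, 2))))) = Mul(2, U, Add(4, Mul(Pow(2, Rational(1, 2)), Pow(U, Rational(1, 2))))))
Function('d')(J, T) = Add(4, Mul(T, Add(-5, J))) (Function('d')(J, T) = Add(4, Mul(Add(-5, J), T)) = Add(4, Mul(T, Add(-5, J))))
Pow(Function('d')(4, Function('W')(-2)), 2) = Pow(Add(4, Mul(-5, Add(Mul(8, -2), Mul(2, Pow(2, Rational(1, 2)), Pow(-2, Rational(3, 2))))), Mul(4, Add(Mul(8, -2), Mul(2, Pow(2, Rational(1, 2)), Pow(-2, Rational(3, 2)))))), 2) = Pow(Add(4, Mul(-5, Add(-16, Mul(2, Pow(2, Rational(1, 2)), Mul(-2, I, Pow(2, Rational(1, 2)))))), Mul(4, Add(-16, Mul(2, Pow(2, Rational(1, 2)), Mul(-2, I, Pow(2, Rational(1, 2))))))), 2) = Pow(Add(4, Mul(-5, Add(-16, Mul(-8, I))), Mul(4, Add(-16, Mul(-8, I)))), 2) = Pow(Add(4, Add(80, Mul(40, I)), Add(-64, Mul(-32, I))), 2) = Pow(Add(20, Mul(8, I)), 2)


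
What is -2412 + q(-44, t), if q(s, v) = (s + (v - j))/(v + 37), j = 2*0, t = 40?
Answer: -185728/77 ≈ -2412.1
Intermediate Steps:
j = 0
q(s, v) = (s + v)/(37 + v) (q(s, v) = (s + (v - 1*0))/(v + 37) = (s + (v + 0))/(37 + v) = (s + v)/(37 + v))
-2412 + q(-44, t) = -2412 + (-44 + 40)/(37 + 40) = -2412 - 4/77 = -185728/77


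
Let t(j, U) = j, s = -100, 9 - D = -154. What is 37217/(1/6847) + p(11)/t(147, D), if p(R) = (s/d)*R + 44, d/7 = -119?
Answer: 10401183833367/40817 ≈ 2.5482e+8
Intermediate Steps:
D = 163 (D = 9 - 1*(-154) = 9 + 154 = 163)
d = -833 (d = 7*(-119) = -833)
p(R) = 44 + 100*R/833 (p(R) = (-100/(-833))*R + 44 = (-100*(-1/833))*R + 44 = 100*R/833 + 44 = 44 + 100*R/833)
37217/(1/6847) + p(11)/t(147, D) = 37217/(1/6847) + (44 + (100/833)*11)/147 = 37217/(1/6847) + (44 + 1100/833)*(1/147) = 37217*6847 + (37752/833)*(1/147) = 254824799 + 12584/40817 = 10401183833367/40817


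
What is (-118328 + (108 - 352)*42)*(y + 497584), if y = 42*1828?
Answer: -73848911360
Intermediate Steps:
y = 76776
(-118328 + (108 - 352)*42)*(y + 497584) = (-118328 + (108 - 352)*42)*(76776 + 497584) = (-118328 - 244*42)*574360 = (-118328 - 10248)*574360 = -128576*574360 = -73848911360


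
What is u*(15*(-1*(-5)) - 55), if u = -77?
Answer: -1540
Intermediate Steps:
u*(15*(-1*(-5)) - 55) = -77*(15*(-1*(-5)) - 55) = -77*(15*5 - 55) = -77*(75 - 55) = -77*20 = -1540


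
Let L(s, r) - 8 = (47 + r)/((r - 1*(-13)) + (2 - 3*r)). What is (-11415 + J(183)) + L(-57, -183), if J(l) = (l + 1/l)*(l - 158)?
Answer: -52929211/7747 ≈ -6832.2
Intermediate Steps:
J(l) = (-158 + l)*(l + 1/l) (J(l) = (l + 1/l)*(-158 + l) = (-158 + l)*(l + 1/l))
L(s, r) = 8 + (47 + r)/(15 - 2*r) (L(s, r) = 8 + (47 + r)/((r - 1*(-13)) + (2 - 3*r)) = 8 + (47 + r)/((r + 13) + (2 - 3*r)) = 8 + (47 + r)/((13 + r) + (2 - 3*r)) = 8 + (47 + r)/(15 - 2*r))
(-11415 + J(183)) + L(-57, -183) = (-11415 + (1 + 183**2 - 158*183 - 158/183)) + (-167 + 15*(-183))/(-15 + 2*(-183)) = (-11415 + (1 + 33489 - 28914 - 158*1/183)) + (-167 - 2745)/(-15 - 366) = (-11415 + (1 + 33489 - 28914 - 158/183)) - 2912/(-381) = (-11415 + 837250/183) - 1/381*(-2912) = -1251695/183 + 2912/381 = -52929211/7747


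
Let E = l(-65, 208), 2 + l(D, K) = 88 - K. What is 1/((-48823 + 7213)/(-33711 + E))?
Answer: 33833/41610 ≈ 0.81310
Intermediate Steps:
l(D, K) = 86 - K (l(D, K) = -2 + (88 - K) = 86 - K)
E = -122 (E = 86 - 1*208 = 86 - 208 = -122)
1/((-48823 + 7213)/(-33711 + E)) = 1/((-48823 + 7213)/(-33711 - 122)) = 1/(-41610/(-33833)) = 1/(-41610*(-1/33833)) = 1/(41610/33833) = 33833/41610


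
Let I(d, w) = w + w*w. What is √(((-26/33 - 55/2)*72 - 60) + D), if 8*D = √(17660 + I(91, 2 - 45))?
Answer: √(-4059264 + 242*√19466)/44 ≈ 45.599*I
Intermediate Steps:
I(d, w) = w + w²
D = √19466/8 (D = √(17660 + (2 - 45)*(1 + (2 - 45)))/8 = √(17660 - 43*(1 - 43))/8 = √(17660 - 43*(-42))/8 = √(17660 + 1806)/8 = √19466/8 ≈ 17.440)
√(((-26/33 - 55/2)*72 - 60) + D) = √(((-26/33 - 55/2)*72 - 60) + √19466/8) = √((-1867/66*72 - 60) + √19466/8) = √((-22404/11 - 60) + √19466/8) = √(-23064/11 + √19466/8)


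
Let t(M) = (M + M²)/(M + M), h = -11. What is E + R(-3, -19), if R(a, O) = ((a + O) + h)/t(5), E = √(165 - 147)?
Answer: -11 + 3*√2 ≈ -6.7574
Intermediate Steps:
t(M) = (M + M²)/(2*M) (t(M) = (M + M²)/((2*M)) = (M + M²)*(1/(2*M)) = (M + M²)/(2*M))
E = 3*√2 (E = √18 = 3*√2 ≈ 4.2426)
R(a, O) = -11/3 + O/3 + a/3 (R(a, O) = ((a + O) - 11)/(½ + (½)*5) = ((O + a) - 11)/(½ + 5/2) = (-11 + O + a)/3 = (-11 + O + a)*(⅓) = -11/3 + O/3 + a/3)
E + R(-3, -19) = 3*√2 + (-11/3 + (⅓)*(-19) + (⅓)*(-3)) = 3*√2 + (-11/3 - 19/3 - 1) = 3*√2 - 11 = -11 + 3*√2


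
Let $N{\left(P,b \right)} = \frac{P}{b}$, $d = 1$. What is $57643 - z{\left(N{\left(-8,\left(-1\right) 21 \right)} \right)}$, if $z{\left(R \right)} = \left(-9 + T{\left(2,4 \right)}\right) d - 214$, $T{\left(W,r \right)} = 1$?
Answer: $57865$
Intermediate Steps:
$z{\left(R \right)} = -222$ ($z{\left(R \right)} = \left(-9 + 1\right) 1 - 214 = \left(-8\right) 1 - 214 = -8 - 214 = -222$)
$57643 - z{\left(N{\left(-8,\left(-1\right) 21 \right)} \right)} = 57643 - -222 = 57643 + 222 = 57865$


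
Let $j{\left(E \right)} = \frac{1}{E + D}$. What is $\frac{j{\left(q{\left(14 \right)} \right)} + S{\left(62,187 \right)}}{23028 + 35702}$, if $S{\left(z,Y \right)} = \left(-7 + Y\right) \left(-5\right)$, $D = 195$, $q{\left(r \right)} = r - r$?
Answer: $- \frac{175499}{11452350} \approx -0.015324$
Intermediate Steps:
$q{\left(r \right)} = 0$
$S{\left(z,Y \right)} = 35 - 5 Y$
$j{\left(E \right)} = \frac{1}{195 + E}$ ($j{\left(E \right)} = \frac{1}{E + 195} = \frac{1}{195 + E}$)
$\frac{j{\left(q{\left(14 \right)} \right)} + S{\left(62,187 \right)}}{23028 + 35702} = \frac{\frac{1}{195 + 0} + \left(35 - 935\right)}{23028 + 35702} = \frac{\frac{1}{195} + \left(35 - 935\right)}{58730} = \left(\frac{1}{195} - 900\right) \frac{1}{58730} = \left(- \frac{175499}{195}\right) \frac{1}{58730} = - \frac{175499}{11452350}$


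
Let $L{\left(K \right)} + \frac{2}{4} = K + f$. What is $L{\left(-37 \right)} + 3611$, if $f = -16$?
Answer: $\frac{7115}{2} \approx 3557.5$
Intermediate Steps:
$L{\left(K \right)} = - \frac{33}{2} + K$ ($L{\left(K \right)} = - \frac{1}{2} + \left(K - 16\right) = - \frac{1}{2} + \left(-16 + K\right) = - \frac{33}{2} + K$)
$L{\left(-37 \right)} + 3611 = \left(- \frac{33}{2} - 37\right) + 3611 = - \frac{107}{2} + 3611 = \frac{7115}{2}$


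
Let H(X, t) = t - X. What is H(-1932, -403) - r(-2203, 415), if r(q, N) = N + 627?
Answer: 487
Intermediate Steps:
r(q, N) = 627 + N
H(-1932, -403) - r(-2203, 415) = (-403 - 1*(-1932)) - (627 + 415) = (-403 + 1932) - 1*1042 = 1529 - 1042 = 487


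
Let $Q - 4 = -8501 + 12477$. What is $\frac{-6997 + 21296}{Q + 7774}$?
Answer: $\frac{14299}{11754} \approx 1.2165$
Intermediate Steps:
$Q = 3980$ ($Q = 4 + \left(-8501 + 12477\right) = 4 + 3976 = 3980$)
$\frac{-6997 + 21296}{Q + 7774} = \frac{-6997 + 21296}{3980 + 7774} = \frac{14299}{11754}$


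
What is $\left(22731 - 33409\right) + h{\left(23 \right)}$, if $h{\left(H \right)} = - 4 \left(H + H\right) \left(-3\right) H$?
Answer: $2018$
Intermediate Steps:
$h{\left(H \right)} = 24 H^{2}$ ($h{\left(H \right)} = - 4 \cdot 2 H \left(-3\right) H = - 8 H \left(-3\right) H = 24 H H = 24 H^{2}$)
$\left(22731 - 33409\right) + h{\left(23 \right)} = \left(22731 - 33409\right) + 24 \cdot 23^{2} = -10678 + 24 \cdot 529 = -10678 + 12696 = 2018$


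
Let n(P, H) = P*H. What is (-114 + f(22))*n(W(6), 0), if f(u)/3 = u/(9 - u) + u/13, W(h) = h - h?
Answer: 0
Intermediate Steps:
W(h) = 0
n(P, H) = H*P
f(u) = 3*u/13 + 3*u/(9 - u) (f(u) = 3*(u/(9 - u) + u/13) = 3*(u/13 + u/(9 - u)) = 3*u/13 + 3*u/(9 - u))
(-114 + f(22))*n(W(6), 0) = (-114 + (3/13)*22*(-22 + 22)/(-9 + 22))*(0*0) = (-114 + (3/13)*22*0/13)*0 = (-114 + (3/13)*22*(1/13)*0)*0 = (-114 + 0)*0 = -114*0 = 0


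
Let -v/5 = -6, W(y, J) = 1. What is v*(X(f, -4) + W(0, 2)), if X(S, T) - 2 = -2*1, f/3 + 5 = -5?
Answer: 30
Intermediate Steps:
f = -30 (f = -15 + 3*(-5) = -15 - 15 = -30)
X(S, T) = 0 (X(S, T) = 2 - 2*1 = 2 - 2 = 0)
v = 30 (v = -5*(-6) = 30)
v*(X(f, -4) + W(0, 2)) = 30*(0 + 1) = 30*1 = 30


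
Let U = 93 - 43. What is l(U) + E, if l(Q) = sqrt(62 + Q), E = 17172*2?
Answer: 34344 + 4*sqrt(7) ≈ 34355.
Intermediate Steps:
E = 34344
U = 50
l(U) + E = sqrt(62 + 50) + 34344 = sqrt(112) + 34344 = 4*sqrt(7) + 34344 = 34344 + 4*sqrt(7)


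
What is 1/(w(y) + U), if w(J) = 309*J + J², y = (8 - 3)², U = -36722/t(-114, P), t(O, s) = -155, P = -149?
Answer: 155/1330972 ≈ 0.00011646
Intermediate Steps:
U = 36722/155 (U = -36722/(-155) = -36722*(-1/155) = 36722/155 ≈ 236.92)
y = 25 (y = 5² = 25)
w(J) = J² + 309*J
1/(w(y) + U) = 1/(25*(309 + 25) + 36722/155) = 1/(25*334 + 36722/155) = 1/(8350 + 36722/155) = 1/(1330972/155) = 155/1330972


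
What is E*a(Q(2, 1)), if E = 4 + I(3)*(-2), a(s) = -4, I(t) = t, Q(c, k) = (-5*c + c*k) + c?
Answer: 8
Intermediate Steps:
Q(c, k) = -4*c + c*k
E = -2 (E = 4 + 3*(-2) = 4 - 6 = -2)
E*a(Q(2, 1)) = -2*(-4) = 8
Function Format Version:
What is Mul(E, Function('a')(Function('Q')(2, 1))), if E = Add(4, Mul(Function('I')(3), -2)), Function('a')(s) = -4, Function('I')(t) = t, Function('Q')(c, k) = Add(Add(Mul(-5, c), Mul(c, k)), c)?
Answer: 8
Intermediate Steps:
Function('Q')(c, k) = Add(Mul(-4, c), Mul(c, k))
E = -2 (E = Add(4, Mul(3, -2)) = Add(4, -6) = -2)
Mul(E, Function('a')(Function('Q')(2, 1))) = Mul(-2, -4) = 8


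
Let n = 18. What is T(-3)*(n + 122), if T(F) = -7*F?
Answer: 2940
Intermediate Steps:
T(-3)*(n + 122) = (-7*(-3))*(18 + 122) = 21*140 = 2940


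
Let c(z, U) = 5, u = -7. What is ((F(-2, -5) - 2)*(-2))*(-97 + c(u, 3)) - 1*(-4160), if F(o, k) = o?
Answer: 3424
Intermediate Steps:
((F(-2, -5) - 2)*(-2))*(-97 + c(u, 3)) - 1*(-4160) = ((-2 - 2)*(-2))*(-97 + 5) - 1*(-4160) = -4*(-2)*(-92) + 4160 = 8*(-92) + 4160 = -736 + 4160 = 3424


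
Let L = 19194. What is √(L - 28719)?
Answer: 5*I*√381 ≈ 97.596*I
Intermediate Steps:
√(L - 28719) = √(19194 - 28719) = √(-9525) = 5*I*√381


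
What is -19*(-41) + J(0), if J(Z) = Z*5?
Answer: 779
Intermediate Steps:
J(Z) = 5*Z
-19*(-41) + J(0) = -19*(-41) + 5*0 = 779 + 0 = 779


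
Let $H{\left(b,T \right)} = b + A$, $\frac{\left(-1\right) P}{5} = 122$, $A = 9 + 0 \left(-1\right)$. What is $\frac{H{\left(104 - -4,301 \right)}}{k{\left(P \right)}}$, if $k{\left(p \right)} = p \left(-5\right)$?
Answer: $\frac{117}{3050} \approx 0.038361$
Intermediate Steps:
$A = 9$ ($A = 9 + 0 = 9$)
$P = -610$ ($P = \left(-5\right) 122 = -610$)
$H{\left(b,T \right)} = 9 + b$ ($H{\left(b,T \right)} = b + 9 = 9 + b$)
$k{\left(p \right)} = - 5 p$
$\frac{H{\left(104 - -4,301 \right)}}{k{\left(P \right)}} = \frac{9 + \left(104 - -4\right)}{\left(-5\right) \left(-610\right)} = \frac{9 + \left(104 + 4\right)}{3050} = \left(9 + 108\right) \frac{1}{3050} = 117 \cdot \frac{1}{3050} = \frac{117}{3050}$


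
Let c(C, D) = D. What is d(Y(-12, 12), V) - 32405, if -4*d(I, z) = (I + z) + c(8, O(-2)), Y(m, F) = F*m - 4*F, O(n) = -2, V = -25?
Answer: -129401/4 ≈ -32350.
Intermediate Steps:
Y(m, F) = -4*F + F*m
d(I, z) = ½ - I/4 - z/4 (d(I, z) = -((I + z) - 2)/4 = -(-2 + I + z)/4 = ½ - I/4 - z/4)
d(Y(-12, 12), V) - 32405 = (½ - 3*(-4 - 12) - ¼*(-25)) - 32405 = (½ - 3*(-16) + 25/4) - 32405 = (½ - ¼*(-192) + 25/4) - 32405 = (½ + 48 + 25/4) - 32405 = 219/4 - 32405 = -129401/4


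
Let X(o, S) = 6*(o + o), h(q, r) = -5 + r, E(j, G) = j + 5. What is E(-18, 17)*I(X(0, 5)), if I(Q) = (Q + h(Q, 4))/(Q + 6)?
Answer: 13/6 ≈ 2.1667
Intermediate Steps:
E(j, G) = 5 + j
X(o, S) = 12*o (X(o, S) = 6*(2*o) = 12*o)
I(Q) = (-1 + Q)/(6 + Q) (I(Q) = (Q + (-5 + 4))/(Q + 6) = (Q - 1)/(6 + Q) = (-1 + Q)/(6 + Q))
E(-18, 17)*I(X(0, 5)) = (5 - 18)*((-1 + 12*0)/(6 + 12*0)) = -13*(-1 + 0)/(6 + 0) = -13*(-1)/6 = -13*(-⅙) = 13/6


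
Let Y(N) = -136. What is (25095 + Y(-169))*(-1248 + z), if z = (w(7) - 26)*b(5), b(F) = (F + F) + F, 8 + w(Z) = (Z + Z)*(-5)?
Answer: -70084872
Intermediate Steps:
w(Z) = -8 - 10*Z (w(Z) = -8 + (Z + Z)*(-5) = -8 + (2*Z)*(-5) = -8 - 10*Z)
b(F) = 3*F (b(F) = 2*F + F = 3*F)
z = -1560 (z = ((-8 - 10*7) - 26)*(3*5) = ((-8 - 70) - 26)*15 = (-78 - 26)*15 = -104*15 = -1560)
(25095 + Y(-169))*(-1248 + z) = (25095 - 136)*(-1248 - 1560) = 24959*(-2808) = -70084872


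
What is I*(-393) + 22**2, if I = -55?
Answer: 22099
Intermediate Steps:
I*(-393) + 22**2 = -55*(-393) + 22**2 = 21615 + 484 = 22099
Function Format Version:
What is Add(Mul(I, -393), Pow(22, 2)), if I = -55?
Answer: 22099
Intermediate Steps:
Add(Mul(I, -393), Pow(22, 2)) = Add(Mul(-55, -393), Pow(22, 2)) = Add(21615, 484) = 22099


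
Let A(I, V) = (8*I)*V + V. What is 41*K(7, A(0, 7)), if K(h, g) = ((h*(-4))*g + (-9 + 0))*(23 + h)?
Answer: -252150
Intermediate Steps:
A(I, V) = V + 8*I*V (A(I, V) = 8*I*V + V = V + 8*I*V)
K(h, g) = (-9 - 4*g*h)*(23 + h) (K(h, g) = ((-4*h)*g - 9)*(23 + h) = (-4*g*h - 9)*(23 + h) = (-9 - 4*g*h)*(23 + h))
41*K(7, A(0, 7)) = 41*(-207 - 9*7 - 92*7*(1 + 8*0)*7 - 4*7*(1 + 8*0)*7**2) = 41*(-207 - 63 - 92*7*(1 + 0)*7 - 4*7*(1 + 0)*49) = 41*(-207 - 63 - 92*7*1*7 - 4*7*1*49) = 41*(-207 - 63 - 92*7*7 - 4*7*49) = 41*(-207 - 63 - 4508 - 1372) = 41*(-6150) = -252150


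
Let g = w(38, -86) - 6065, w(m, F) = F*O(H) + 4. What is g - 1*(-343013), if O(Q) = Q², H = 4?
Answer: 335576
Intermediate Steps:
w(m, F) = 4 + 16*F (w(m, F) = F*4² + 4 = F*16 + 4 = 16*F + 4 = 4 + 16*F)
g = -7437 (g = (4 + 16*(-86)) - 6065 = (4 - 1376) - 6065 = -1372 - 6065 = -7437)
g - 1*(-343013) = -7437 - 1*(-343013) = -7437 + 343013 = 335576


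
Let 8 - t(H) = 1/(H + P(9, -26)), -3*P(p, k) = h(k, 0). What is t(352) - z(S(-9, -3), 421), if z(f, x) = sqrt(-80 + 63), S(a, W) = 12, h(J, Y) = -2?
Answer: 8461/1058 - I*sqrt(17) ≈ 7.9972 - 4.1231*I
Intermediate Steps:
P(p, k) = 2/3 (P(p, k) = -1/3*(-2) = 2/3)
t(H) = 8 - 1/(2/3 + H) (t(H) = 8 - 1/(H + 2/3) = 8 - 1/(2/3 + H))
z(f, x) = I*sqrt(17) (z(f, x) = sqrt(-17) = I*sqrt(17))
t(352) - z(S(-9, -3), 421) = (13 + 24*352)/(2 + 3*352) - I*sqrt(17) = (13 + 8448)/(2 + 1056) - I*sqrt(17) = 8461/1058 - I*sqrt(17)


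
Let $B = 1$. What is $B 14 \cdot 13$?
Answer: $182$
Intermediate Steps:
$B 14 \cdot 13 = 1 \cdot 14 \cdot 13 = 14 \cdot 13 = 182$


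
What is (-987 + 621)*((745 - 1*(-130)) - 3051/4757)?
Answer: -1522312584/4757 ≈ -3.2002e+5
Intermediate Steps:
(-987 + 621)*((745 - 1*(-130)) - 3051/4757) = -366*((745 + 130) - 3051*1/4757) = -366*(875 - 3051/4757) = -366*4159324/4757 = -1522312584/4757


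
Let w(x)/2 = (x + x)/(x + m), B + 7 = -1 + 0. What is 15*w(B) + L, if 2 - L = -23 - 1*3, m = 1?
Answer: 676/7 ≈ 96.571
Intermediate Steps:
B = -8 (B = -7 + (-1 + 0) = -7 - 1 = -8)
w(x) = 4*x/(1 + x) (w(x) = 2*((x + x)/(x + 1)) = 2*((2*x)/(1 + x)) = 2*(2*x/(1 + x)) = 4*x/(1 + x))
L = 28 (L = 2 - (-23 - 1*3) = 2 - (-23 - 3) = 2 - 1*(-26) = 2 + 26 = 28)
15*w(B) + L = 15*(4*(-8)/(1 - 8)) + 28 = 15*(4*(-8)/(-7)) + 28 = 15*(4*(-8)*(-1/7)) + 28 = 15*(32/7) + 28 = 480/7 + 28 = 676/7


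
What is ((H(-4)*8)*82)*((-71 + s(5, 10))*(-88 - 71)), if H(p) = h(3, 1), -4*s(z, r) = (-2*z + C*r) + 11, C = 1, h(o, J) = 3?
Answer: 23077260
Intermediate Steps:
s(z, r) = -11/4 + z/2 - r/4 (s(z, r) = -((-2*z + 1*r) + 11)/4 = -((-2*z + r) + 11)/4 = -((r - 2*z) + 11)/4 = -(11 + r - 2*z)/4 = -11/4 + z/2 - r/4)
H(p) = 3
((H(-4)*8)*82)*((-71 + s(5, 10))*(-88 - 71)) = ((3*8)*82)*((-71 + (-11/4 + (½)*5 - ¼*10))*(-88 - 71)) = (24*82)*((-71 + (-11/4 + 5/2 - 5/2))*(-159)) = 1968*((-71 - 11/4)*(-159)) = 1968*(-295/4*(-159)) = 1968*(46905/4) = 23077260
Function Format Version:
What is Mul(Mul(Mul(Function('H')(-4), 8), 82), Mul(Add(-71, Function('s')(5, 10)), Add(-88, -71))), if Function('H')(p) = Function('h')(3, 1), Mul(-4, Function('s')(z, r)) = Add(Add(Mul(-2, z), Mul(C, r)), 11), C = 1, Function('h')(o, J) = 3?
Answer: 23077260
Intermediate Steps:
Function('s')(z, r) = Add(Rational(-11, 4), Mul(Rational(1, 2), z), Mul(Rational(-1, 4), r)) (Function('s')(z, r) = Mul(Rational(-1, 4), Add(Add(Mul(-2, z), Mul(1, r)), 11)) = Mul(Rational(-1, 4), Add(Add(Mul(-2, z), r), 11)) = Mul(Rational(-1, 4), Add(Add(r, Mul(-2, z)), 11)) = Mul(Rational(-1, 4), Add(11, r, Mul(-2, z))) = Add(Rational(-11, 4), Mul(Rational(1, 2), z), Mul(Rational(-1, 4), r)))
Function('H')(p) = 3
Mul(Mul(Mul(Function('H')(-4), 8), 82), Mul(Add(-71, Function('s')(5, 10)), Add(-88, -71))) = Mul(Mul(Mul(3, 8), 82), Mul(Add(-71, Add(Rational(-11, 4), Mul(Rational(1, 2), 5), Mul(Rational(-1, 4), 10))), Add(-88, -71))) = Mul(Mul(24, 82), Mul(Add(-71, Add(Rational(-11, 4), Rational(5, 2), Rational(-5, 2))), -159)) = Mul(1968, Mul(Add(-71, Rational(-11, 4)), -159)) = Mul(1968, Mul(Rational(-295, 4), -159)) = Mul(1968, Rational(46905, 4)) = 23077260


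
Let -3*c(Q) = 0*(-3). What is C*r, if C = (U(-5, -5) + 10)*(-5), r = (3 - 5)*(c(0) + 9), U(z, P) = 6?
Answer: 1440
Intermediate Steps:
c(Q) = 0 (c(Q) = -0*(-3) = -⅓*0 = 0)
r = -18 (r = (3 - 5)*(0 + 9) = -2*9 = -18)
C = -80 (C = (6 + 10)*(-5) = 16*(-5) = -80)
C*r = -80*(-18) = 1440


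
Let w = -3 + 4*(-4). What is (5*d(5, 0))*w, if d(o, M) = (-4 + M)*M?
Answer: 0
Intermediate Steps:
d(o, M) = M*(-4 + M)
w = -19 (w = -3 - 16 = -19)
(5*d(5, 0))*w = (5*(0*(-4 + 0)))*(-19) = (5*(0*(-4)))*(-19) = (5*0)*(-19) = 0*(-19) = 0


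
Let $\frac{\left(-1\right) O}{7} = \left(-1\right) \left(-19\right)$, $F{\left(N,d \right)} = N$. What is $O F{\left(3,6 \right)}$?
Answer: $-399$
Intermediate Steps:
$O = -133$ ($O = - 7 \left(\left(-1\right) \left(-19\right)\right) = \left(-7\right) 19 = -133$)
$O F{\left(3,6 \right)} = \left(-133\right) 3 = -399$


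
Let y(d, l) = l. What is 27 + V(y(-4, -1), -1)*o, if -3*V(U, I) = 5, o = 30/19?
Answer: 463/19 ≈ 24.368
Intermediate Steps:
o = 30/19 (o = 30*(1/19) = 30/19 ≈ 1.5789)
V(U, I) = -5/3 (V(U, I) = -1/3*5 = -5/3)
27 + V(y(-4, -1), -1)*o = 27 - 5/3*30/19 = 27 - 50/19 = 463/19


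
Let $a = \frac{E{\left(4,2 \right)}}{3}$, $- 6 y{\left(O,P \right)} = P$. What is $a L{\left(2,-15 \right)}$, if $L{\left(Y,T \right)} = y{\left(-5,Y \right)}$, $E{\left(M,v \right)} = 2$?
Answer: $- \frac{2}{9} \approx -0.22222$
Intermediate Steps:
$y{\left(O,P \right)} = - \frac{P}{6}$
$a = \frac{2}{3} \approx 0.66667$
$L{\left(Y,T \right)} = - \frac{Y}{6}$
$a L{\left(2,-15 \right)} = \frac{2 \left(\left(- \frac{1}{6}\right) 2\right)}{3} = \frac{2}{3} \left(- \frac{1}{3}\right) = - \frac{2}{9}$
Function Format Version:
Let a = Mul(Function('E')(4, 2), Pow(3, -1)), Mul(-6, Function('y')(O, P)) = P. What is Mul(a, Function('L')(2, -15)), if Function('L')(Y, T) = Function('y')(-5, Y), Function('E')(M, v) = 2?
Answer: Rational(-2, 9) ≈ -0.22222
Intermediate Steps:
Function('y')(O, P) = Mul(Rational(-1, 6), P)
a = Rational(2, 3) (a = Mul(2, Pow(3, -1)) = Mul(2, Rational(1, 3)) = Rational(2, 3) ≈ 0.66667)
Function('L')(Y, T) = Mul(Rational(-1, 6), Y)
Mul(a, Function('L')(2, -15)) = Mul(Rational(2, 3), Mul(Rational(-1, 6), 2)) = Mul(Rational(2, 3), Rational(-1, 3)) = Rational(-2, 9)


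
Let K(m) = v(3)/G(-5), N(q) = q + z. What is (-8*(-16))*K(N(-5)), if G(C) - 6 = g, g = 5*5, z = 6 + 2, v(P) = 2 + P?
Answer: 640/31 ≈ 20.645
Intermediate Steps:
z = 8
g = 25
G(C) = 31 (G(C) = 6 + 25 = 31)
N(q) = 8 + q (N(q) = q + 8 = 8 + q)
K(m) = 5/31 (K(m) = (2 + 3)/31 = 5*(1/31) = 5/31)
(-8*(-16))*K(N(-5)) = -8*(-16)*(5/31) = 128*(5/31) = 640/31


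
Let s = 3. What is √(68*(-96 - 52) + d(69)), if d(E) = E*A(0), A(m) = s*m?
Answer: 4*I*√629 ≈ 100.32*I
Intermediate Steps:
A(m) = 3*m
d(E) = 0 (d(E) = E*(3*0) = E*0 = 0)
√(68*(-96 - 52) + d(69)) = √(68*(-96 - 52) + 0) = √(68*(-148) + 0) = √(-10064 + 0) = √(-10064) = 4*I*√629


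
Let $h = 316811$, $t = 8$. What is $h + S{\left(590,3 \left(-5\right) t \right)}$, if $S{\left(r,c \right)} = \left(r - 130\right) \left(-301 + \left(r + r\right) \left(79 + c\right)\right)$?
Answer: $-22076449$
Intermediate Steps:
$S{\left(r,c \right)} = \left(-301 + 2 r \left(79 + c\right)\right) \left(-130 + r\right)$ ($S{\left(r,c \right)} = \left(-130 + r\right) \left(-301 + 2 r \left(79 + c\right)\right) = \left(-301 + 2 r \left(79 + c\right)\right) \left(-130 + r\right)$)
$h + S{\left(590,3 \left(-5\right) t \right)} = 316811 + \left(39130 - 12296190 + 158 \cdot 590^{2} - 260 \cdot 3 \left(-5\right) 8 \cdot 590 + 2 \cdot 3 \left(-5\right) 8 \cdot 590^{2}\right) = 316811 + \left(39130 - 12296190 + 158 \cdot 348100 - 260 \left(\left(-15\right) 8\right) 590 + 2 \left(\left(-15\right) 8\right) 348100\right) = 316811 + \left(39130 - 12296190 + 54999800 - \left(-31200\right) 590 + 2 \left(-120\right) 348100\right) = 316811 + \left(39130 - 12296190 + 54999800 + 18408000 - 83544000\right) = 316811 - 22393260 = -22076449$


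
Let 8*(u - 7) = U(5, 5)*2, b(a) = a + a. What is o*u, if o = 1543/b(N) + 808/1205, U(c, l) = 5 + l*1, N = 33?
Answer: 36340217/159060 ≈ 228.47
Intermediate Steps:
U(c, l) = 5 + l
b(a) = 2*a
u = 19/2 (u = 7 + ((5 + 5)*2)/8 = 7 + (10*2)/8 = 7 + (1/8)*20 = 7 + 5/2 = 19/2 ≈ 9.5000)
o = 1912643/79530 (o = 1543/((2*33)) + 808/1205 = 1543/66 + 808*(1/1205) = 1543*(1/66) + 808/1205 = 1543/66 + 808/1205 = 1912643/79530 ≈ 24.049)
o*u = (1912643/79530)*(19/2) = 36340217/159060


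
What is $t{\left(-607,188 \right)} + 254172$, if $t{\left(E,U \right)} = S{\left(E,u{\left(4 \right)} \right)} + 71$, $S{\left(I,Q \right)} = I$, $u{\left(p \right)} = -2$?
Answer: $253636$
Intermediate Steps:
$t{\left(E,U \right)} = 71 + E$ ($t{\left(E,U \right)} = E + 71 = 71 + E$)
$t{\left(-607,188 \right)} + 254172 = \left(71 - 607\right) + 254172 = -536 + 254172 = 253636$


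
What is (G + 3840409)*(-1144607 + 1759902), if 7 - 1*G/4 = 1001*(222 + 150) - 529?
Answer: 1447829129175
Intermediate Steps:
G = -1487344 (G = 28 - 4*(1001*(222 + 150) - 529) = 28 - 4*(1001*372 - 529) = 28 - 4*(372372 - 529) = 28 - 4*371843 = 28 - 1487372 = -1487344)
(G + 3840409)*(-1144607 + 1759902) = (-1487344 + 3840409)*(-1144607 + 1759902) = 2353065*615295 = 1447829129175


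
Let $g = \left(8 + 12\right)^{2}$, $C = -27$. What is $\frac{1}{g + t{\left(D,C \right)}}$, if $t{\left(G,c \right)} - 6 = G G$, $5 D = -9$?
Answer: $\frac{25}{10231} \approx 0.0024436$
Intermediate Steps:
$D = - \frac{9}{5}$ ($D = \frac{1}{5} \left(-9\right) = - \frac{9}{5} \approx -1.8$)
$t{\left(G,c \right)} = 6 + G^{2}$ ($t{\left(G,c \right)} = 6 + G G = 6 + G^{2}$)
$g = 400$ ($g = 20^{2} = 400$)
$\frac{1}{g + t{\left(D,C \right)}} = \frac{1}{400 + \left(6 + \left(- \frac{9}{5}\right)^{2}\right)} = \frac{1}{400 + \left(6 + \frac{81}{25}\right)} = \frac{1}{400 + \frac{231}{25}} = \frac{1}{\frac{10231}{25}} = \frac{25}{10231}$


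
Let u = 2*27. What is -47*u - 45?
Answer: -2583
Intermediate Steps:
u = 54
-47*u - 45 = -47*54 - 45 = -2538 - 45 = -2583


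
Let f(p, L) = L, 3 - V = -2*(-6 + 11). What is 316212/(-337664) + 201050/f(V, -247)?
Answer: -16991362891/20850752 ≈ -814.90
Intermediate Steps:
V = 13 (V = 3 - (-2)*(-6 + 11) = 3 - (-2)*5 = 3 - 1*(-10) = 3 + 10 = 13)
316212/(-337664) + 201050/f(V, -247) = 316212/(-337664) + 201050/(-247) = 316212*(-1/337664) + 201050*(-1/247) = -79053/84416 - 201050/247 = -16991362891/20850752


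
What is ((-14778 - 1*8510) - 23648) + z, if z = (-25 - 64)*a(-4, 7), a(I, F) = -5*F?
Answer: -43821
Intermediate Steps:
z = 3115 (z = (-25 - 64)*(-5*7) = -89*(-35) = 3115)
((-14778 - 1*8510) - 23648) + z = ((-14778 - 1*8510) - 23648) + 3115 = ((-14778 - 8510) - 23648) + 3115 = (-23288 - 23648) + 3115 = -46936 + 3115 = -43821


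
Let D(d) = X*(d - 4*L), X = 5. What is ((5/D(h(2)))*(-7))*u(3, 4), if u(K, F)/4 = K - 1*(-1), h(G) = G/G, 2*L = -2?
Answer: -112/5 ≈ -22.400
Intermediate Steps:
L = -1 (L = (½)*(-2) = -1)
h(G) = 1
u(K, F) = 4 + 4*K (u(K, F) = 4*(K - 1*(-1)) = 4*(K + 1) = 4*(1 + K) = 4 + 4*K)
D(d) = 20 + 5*d (D(d) = 5*(d - 4*(-1)) = 5*(d + 4) = 5*(4 + d) = 20 + 5*d)
((5/D(h(2)))*(-7))*u(3, 4) = ((5/(20 + 5*1))*(-7))*(4 + 4*3) = ((5/(20 + 5))*(-7))*(4 + 12) = ((5/25)*(-7))*16 = ((5*(1/25))*(-7))*16 = ((⅕)*(-7))*16 = -7/5*16 = -112/5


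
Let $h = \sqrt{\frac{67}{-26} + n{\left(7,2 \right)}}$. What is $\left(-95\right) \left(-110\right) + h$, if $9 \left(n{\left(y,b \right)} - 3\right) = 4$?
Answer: $10450 + \frac{\sqrt{5278}}{78} \approx 10451.0$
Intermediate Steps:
$n{\left(y,b \right)} = \frac{31}{9}$ ($n{\left(y,b \right)} = 3 + \frac{1}{9} \cdot 4 = 3 + \frac{4}{9} = \frac{31}{9}$)
$h = \frac{\sqrt{5278}}{78}$ ($h = \sqrt{\frac{67}{-26} + \frac{31}{9}} = \sqrt{67 \left(- \frac{1}{26}\right) + \frac{31}{9}} = \sqrt{- \frac{67}{26} + \frac{31}{9}} = \sqrt{\frac{203}{234}} = \frac{\sqrt{5278}}{78} \approx 0.93141$)
$\left(-95\right) \left(-110\right) + h = \left(-95\right) \left(-110\right) + \frac{\sqrt{5278}}{78} = 10450 + \frac{\sqrt{5278}}{78}$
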